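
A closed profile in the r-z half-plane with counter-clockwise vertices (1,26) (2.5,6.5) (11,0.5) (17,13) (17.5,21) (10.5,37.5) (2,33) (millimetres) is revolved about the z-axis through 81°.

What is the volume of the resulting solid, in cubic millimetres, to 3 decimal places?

Volume = 5356.190 mm³

Profile (r,z), 7 vertices: (1,26) (2.5,6.5) (11,0.5) (17,13) (17.5,21) (10.5,37.5) (2,33)
edge 0: (1,26)→(2.5,6.5)  cross = 1·6.5 − 2.5·26 = -58.5000; (r_i+r_j)·cross = 3.5·-58.5000 = -204.7500
edge 1: (2.5,6.5)→(11,0.5)  cross = 2.5·0.5 − 11·6.5 = -70.2500; (r_i+r_j)·cross = 13.5·-70.2500 = -948.3750
edge 2: (11,0.5)→(17,13)  cross = 11·13 − 17·0.5 = 134.5000; (r_i+r_j)·cross = 28·134.5000 = 3766.0000
edge 3: (17,13)→(17.5,21)  cross = 17·21 − 17.5·13 = 129.5000; (r_i+r_j)·cross = 34.5·129.5000 = 4467.7500
edge 4: (17.5,21)→(10.5,37.5)  cross = 17.5·37.5 − 10.5·21 = 435.7500; (r_i+r_j)·cross = 28·435.7500 = 12201.0000
edge 5: (10.5,37.5)→(2,33)  cross = 10.5·33 − 2·37.5 = 271.5000; (r_i+r_j)·cross = 12.5·271.5000 = 3393.7500
edge 6: (2,33)→(1,26)  cross = 2·26 − 1·33 = 19.0000; (r_i+r_j)·cross = 3·19.0000 = 57.0000
Σcross = 861.5000 → A = |Σcross|/2 = 430.7500 mm²
Σ(r_i+r_j)·cross = 22732.3750 → first moment M = |Σ|/6 = 3788.7292
R_c = M/A = 3788.7292/430.7500 = 8.7957 mm
θ = 81° = 1.413717 rad
V = θ·R_c·A = 1.413717·8.7957·430.7500 = 5356.190 mm³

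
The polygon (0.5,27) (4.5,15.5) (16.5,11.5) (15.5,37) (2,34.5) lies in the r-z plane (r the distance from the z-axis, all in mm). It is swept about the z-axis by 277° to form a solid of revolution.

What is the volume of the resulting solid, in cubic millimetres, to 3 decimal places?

Volume = 13806.099 mm³

Profile (r,z), 5 vertices: (0.5,27) (4.5,15.5) (16.5,11.5) (15.5,37) (2,34.5)
edge 0: (0.5,27)→(4.5,15.5)  cross = 0.5·15.5 − 4.5·27 = -113.7500; (r_i+r_j)·cross = 5·-113.7500 = -568.7500
edge 1: (4.5,15.5)→(16.5,11.5)  cross = 4.5·11.5 − 16.5·15.5 = -204.0000; (r_i+r_j)·cross = 21·-204.0000 = -4284.0000
edge 2: (16.5,11.5)→(15.5,37)  cross = 16.5·37 − 15.5·11.5 = 432.2500; (r_i+r_j)·cross = 32·432.2500 = 13832.0000
edge 3: (15.5,37)→(2,34.5)  cross = 15.5·34.5 − 2·37 = 460.7500; (r_i+r_j)·cross = 17.5·460.7500 = 8063.1250
edge 4: (2,34.5)→(0.5,27)  cross = 2·27 − 0.5·34.5 = 36.7500; (r_i+r_j)·cross = 2.5·36.7500 = 91.8750
Σcross = 612.0000 → A = |Σcross|/2 = 306.0000 mm²
Σ(r_i+r_j)·cross = 17134.2500 → first moment M = |Σ|/6 = 2855.7083
R_c = M/A = 2855.7083/306.0000 = 9.3324 mm
θ = 277° = 4.834562 rad
V = θ·R_c·A = 4.834562·9.3324·306.0000 = 13806.099 mm³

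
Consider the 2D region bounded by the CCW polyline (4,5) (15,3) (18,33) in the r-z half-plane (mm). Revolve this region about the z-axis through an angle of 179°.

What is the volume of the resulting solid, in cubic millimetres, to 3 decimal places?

Volume = 6473.217 mm³

Profile (r,z), 3 vertices: (4,5) (15,3) (18,33)
edge 0: (4,5)→(15,3)  cross = 4·3 − 15·5 = -63.0000; (r_i+r_j)·cross = 19·-63.0000 = -1197.0000
edge 1: (15,3)→(18,33)  cross = 15·33 − 18·3 = 441.0000; (r_i+r_j)·cross = 33·441.0000 = 14553.0000
edge 2: (18,33)→(4,5)  cross = 18·5 − 4·33 = -42.0000; (r_i+r_j)·cross = 22·-42.0000 = -924.0000
Σcross = 336.0000 → A = |Σcross|/2 = 168.0000 mm²
Σ(r_i+r_j)·cross = 12432.0000 → first moment M = |Σ|/6 = 2072.0000
R_c = M/A = 2072.0000/168.0000 = 12.3333 mm
θ = 179° = 3.124139 rad
V = θ·R_c·A = 3.124139·12.3333·168.0000 = 6473.217 mm³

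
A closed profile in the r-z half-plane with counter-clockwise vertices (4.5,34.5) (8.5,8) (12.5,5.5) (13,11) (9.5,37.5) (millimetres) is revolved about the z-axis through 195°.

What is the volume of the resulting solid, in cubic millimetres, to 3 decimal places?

Volume = 4574.159 mm³

Profile (r,z), 5 vertices: (4.5,34.5) (8.5,8) (12.5,5.5) (13,11) (9.5,37.5)
edge 0: (4.5,34.5)→(8.5,8)  cross = 4.5·8 − 8.5·34.5 = -257.2500; (r_i+r_j)·cross = 13·-257.2500 = -3344.2500
edge 1: (8.5,8)→(12.5,5.5)  cross = 8.5·5.5 − 12.5·8 = -53.2500; (r_i+r_j)·cross = 21·-53.2500 = -1118.2500
edge 2: (12.5,5.5)→(13,11)  cross = 12.5·11 − 13·5.5 = 66.0000; (r_i+r_j)·cross = 25.5·66.0000 = 1683.0000
edge 3: (13,11)→(9.5,37.5)  cross = 13·37.5 − 9.5·11 = 383.0000; (r_i+r_j)·cross = 22.5·383.0000 = 8617.5000
edge 4: (9.5,37.5)→(4.5,34.5)  cross = 9.5·34.5 − 4.5·37.5 = 159.0000; (r_i+r_j)·cross = 14·159.0000 = 2226.0000
Σcross = 297.5000 → A = |Σcross|/2 = 148.7500 mm²
Σ(r_i+r_j)·cross = 8064.0000 → first moment M = |Σ|/6 = 1344.0000
R_c = M/A = 1344.0000/148.7500 = 9.0353 mm
θ = 195° = 3.403392 rad
V = θ·R_c·A = 3.403392·9.0353·148.7500 = 4574.159 mm³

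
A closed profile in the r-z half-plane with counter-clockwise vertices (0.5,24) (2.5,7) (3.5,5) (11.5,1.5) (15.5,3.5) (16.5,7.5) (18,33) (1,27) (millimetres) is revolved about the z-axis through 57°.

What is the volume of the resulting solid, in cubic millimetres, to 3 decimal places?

Volume = 3988.677 mm³

Profile (r,z), 8 vertices: (0.5,24) (2.5,7) (3.5,5) (11.5,1.5) (15.5,3.5) (16.5,7.5) (18,33) (1,27)
edge 0: (0.5,24)→(2.5,7)  cross = 0.5·7 − 2.5·24 = -56.5000; (r_i+r_j)·cross = 3·-56.5000 = -169.5000
edge 1: (2.5,7)→(3.5,5)  cross = 2.5·5 − 3.5·7 = -12.0000; (r_i+r_j)·cross = 6·-12.0000 = -72.0000
edge 2: (3.5,5)→(11.5,1.5)  cross = 3.5·1.5 − 11.5·5 = -52.2500; (r_i+r_j)·cross = 15·-52.2500 = -783.7500
edge 3: (11.5,1.5)→(15.5,3.5)  cross = 11.5·3.5 − 15.5·1.5 = 17.0000; (r_i+r_j)·cross = 27·17.0000 = 459.0000
edge 4: (15.5,3.5)→(16.5,7.5)  cross = 15.5·7.5 − 16.5·3.5 = 58.5000; (r_i+r_j)·cross = 32·58.5000 = 1872.0000
edge 5: (16.5,7.5)→(18,33)  cross = 16.5·33 − 18·7.5 = 409.5000; (r_i+r_j)·cross = 34.5·409.5000 = 14127.7500
edge 6: (18,33)→(1,27)  cross = 18·27 − 1·33 = 453.0000; (r_i+r_j)·cross = 19·453.0000 = 8607.0000
edge 7: (1,27)→(0.5,24)  cross = 1·24 − 0.5·27 = 10.5000; (r_i+r_j)·cross = 1.5·10.5000 = 15.7500
Σcross = 827.7500 → A = |Σcross|/2 = 413.8750 mm²
Σ(r_i+r_j)·cross = 24056.2500 → first moment M = |Σ|/6 = 4009.3750
R_c = M/A = 4009.3750/413.8750 = 9.6874 mm
θ = 57° = 0.994838 rad
V = θ·R_c·A = 0.994838·9.6874·413.8750 = 3988.677 mm³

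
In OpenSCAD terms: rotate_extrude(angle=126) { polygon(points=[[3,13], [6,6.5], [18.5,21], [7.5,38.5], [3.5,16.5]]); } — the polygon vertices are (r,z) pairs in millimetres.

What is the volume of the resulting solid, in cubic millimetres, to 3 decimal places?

Profile (r,z), 5 vertices: (3,13) (6,6.5) (18.5,21) (7.5,38.5) (3.5,16.5)
edge 0: (3,13)→(6,6.5)  cross = 3·6.5 − 6·13 = -58.5000; (r_i+r_j)·cross = 9·-58.5000 = -526.5000
edge 1: (6,6.5)→(18.5,21)  cross = 6·21 − 18.5·6.5 = 5.7500; (r_i+r_j)·cross = 24.5·5.7500 = 140.8750
edge 2: (18.5,21)→(7.5,38.5)  cross = 18.5·38.5 − 7.5·21 = 554.7500; (r_i+r_j)·cross = 26·554.7500 = 14423.5000
edge 3: (7.5,38.5)→(3.5,16.5)  cross = 7.5·16.5 − 3.5·38.5 = -11.0000; (r_i+r_j)·cross = 11·-11.0000 = -121.0000
edge 4: (3.5,16.5)→(3,13)  cross = 3.5·13 − 3·16.5 = -4.0000; (r_i+r_j)·cross = 6.5·-4.0000 = -26.0000
Σcross = 487.0000 → A = |Σcross|/2 = 243.5000 mm²
Σ(r_i+r_j)·cross = 13890.8750 → first moment M = |Σ|/6 = 2315.1458
R_c = M/A = 2315.1458/243.5000 = 9.5078 mm
θ = 126° = 2.199115 rad
V = θ·R_c·A = 2.199115·9.5078·243.5000 = 5091.272 mm³

Volume = 5091.272 mm³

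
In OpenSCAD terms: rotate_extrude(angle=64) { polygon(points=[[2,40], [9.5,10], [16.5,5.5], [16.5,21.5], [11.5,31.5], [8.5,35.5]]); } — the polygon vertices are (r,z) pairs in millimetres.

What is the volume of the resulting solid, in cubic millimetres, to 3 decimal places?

Volume = 2774.841 mm³

Profile (r,z), 6 vertices: (2,40) (9.5,10) (16.5,5.5) (16.5,21.5) (11.5,31.5) (8.5,35.5)
edge 0: (2,40)→(9.5,10)  cross = 2·10 − 9.5·40 = -360.0000; (r_i+r_j)·cross = 11.5·-360.0000 = -4140.0000
edge 1: (9.5,10)→(16.5,5.5)  cross = 9.5·5.5 − 16.5·10 = -112.7500; (r_i+r_j)·cross = 26·-112.7500 = -2931.5000
edge 2: (16.5,5.5)→(16.5,21.5)  cross = 16.5·21.5 − 16.5·5.5 = 264.0000; (r_i+r_j)·cross = 33·264.0000 = 8712.0000
edge 3: (16.5,21.5)→(11.5,31.5)  cross = 16.5·31.5 − 11.5·21.5 = 272.5000; (r_i+r_j)·cross = 28·272.5000 = 7630.0000
edge 4: (11.5,31.5)→(8.5,35.5)  cross = 11.5·35.5 − 8.5·31.5 = 140.5000; (r_i+r_j)·cross = 20·140.5000 = 2810.0000
edge 5: (8.5,35.5)→(2,40)  cross = 8.5·40 − 2·35.5 = 269.0000; (r_i+r_j)·cross = 10.5·269.0000 = 2824.5000
Σcross = 473.2500 → A = |Σcross|/2 = 236.6250 mm²
Σ(r_i+r_j)·cross = 14905.0000 → first moment M = |Σ|/6 = 2484.1667
R_c = M/A = 2484.1667/236.6250 = 10.4983 mm
θ = 64° = 1.117011 rad
V = θ·R_c·A = 1.117011·10.4983·236.6250 = 2774.841 mm³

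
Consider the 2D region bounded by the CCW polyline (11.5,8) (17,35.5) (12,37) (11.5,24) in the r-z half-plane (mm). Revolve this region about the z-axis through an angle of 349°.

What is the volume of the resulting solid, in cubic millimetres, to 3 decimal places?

Volume = 6276.854 mm³

Profile (r,z), 4 vertices: (11.5,8) (17,35.5) (12,37) (11.5,24)
edge 0: (11.5,8)→(17,35.5)  cross = 11.5·35.5 − 17·8 = 272.2500; (r_i+r_j)·cross = 28.5·272.2500 = 7759.1250
edge 1: (17,35.5)→(12,37)  cross = 17·37 − 12·35.5 = 203.0000; (r_i+r_j)·cross = 29·203.0000 = 5887.0000
edge 2: (12,37)→(11.5,24)  cross = 12·24 − 11.5·37 = -137.5000; (r_i+r_j)·cross = 23.5·-137.5000 = -3231.2500
edge 3: (11.5,24)→(11.5,8)  cross = 11.5·8 − 11.5·24 = -184.0000; (r_i+r_j)·cross = 23·-184.0000 = -4232.0000
Σcross = 153.7500 → A = |Σcross|/2 = 76.8750 mm²
Σ(r_i+r_j)·cross = 6182.8750 → first moment M = |Σ|/6 = 1030.4792
R_c = M/A = 1030.4792/76.8750 = 13.4046 mm
θ = 349° = 6.091199 rad
V = θ·R_c·A = 6.091199·13.4046·76.8750 = 6276.854 mm³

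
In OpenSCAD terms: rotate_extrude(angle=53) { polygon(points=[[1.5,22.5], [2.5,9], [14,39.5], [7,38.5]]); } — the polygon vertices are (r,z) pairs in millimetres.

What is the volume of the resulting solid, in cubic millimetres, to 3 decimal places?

Profile (r,z), 4 vertices: (1.5,22.5) (2.5,9) (14,39.5) (7,38.5)
edge 0: (1.5,22.5)→(2.5,9)  cross = 1.5·9 − 2.5·22.5 = -42.7500; (r_i+r_j)·cross = 4·-42.7500 = -171.0000
edge 1: (2.5,9)→(14,39.5)  cross = 2.5·39.5 − 14·9 = -27.2500; (r_i+r_j)·cross = 16.5·-27.2500 = -449.6250
edge 2: (14,39.5)→(7,38.5)  cross = 14·38.5 − 7·39.5 = 262.5000; (r_i+r_j)·cross = 21·262.5000 = 5512.5000
edge 3: (7,38.5)→(1.5,22.5)  cross = 7·22.5 − 1.5·38.5 = 99.7500; (r_i+r_j)·cross = 8.5·99.7500 = 847.8750
Σcross = 292.2500 → A = |Σcross|/2 = 146.1250 mm²
Σ(r_i+r_j)·cross = 5739.7500 → first moment M = |Σ|/6 = 956.6250
R_c = M/A = 956.6250/146.1250 = 6.5466 mm
θ = 53° = 0.925025 rad
V = θ·R_c·A = 0.925025·6.5466·146.1250 = 884.902 mm³

Volume = 884.902 mm³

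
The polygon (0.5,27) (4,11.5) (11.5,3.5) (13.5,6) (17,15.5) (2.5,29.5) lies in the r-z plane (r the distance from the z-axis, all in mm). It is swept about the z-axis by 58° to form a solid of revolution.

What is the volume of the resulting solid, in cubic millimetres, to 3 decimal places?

Profile (r,z), 6 vertices: (0.5,27) (4,11.5) (11.5,3.5) (13.5,6) (17,15.5) (2.5,29.5)
edge 0: (0.5,27)→(4,11.5)  cross = 0.5·11.5 − 4·27 = -102.2500; (r_i+r_j)·cross = 4.5·-102.2500 = -460.1250
edge 1: (4,11.5)→(11.5,3.5)  cross = 4·3.5 − 11.5·11.5 = -118.2500; (r_i+r_j)·cross = 15.5·-118.2500 = -1832.8750
edge 2: (11.5,3.5)→(13.5,6)  cross = 11.5·6 − 13.5·3.5 = 21.7500; (r_i+r_j)·cross = 25·21.7500 = 543.7500
edge 3: (13.5,6)→(17,15.5)  cross = 13.5·15.5 − 17·6 = 107.2500; (r_i+r_j)·cross = 30.5·107.2500 = 3271.1250
edge 4: (17,15.5)→(2.5,29.5)  cross = 17·29.5 − 2.5·15.5 = 462.7500; (r_i+r_j)·cross = 19.5·462.7500 = 9023.6250
edge 5: (2.5,29.5)→(0.5,27)  cross = 2.5·27 − 0.5·29.5 = 52.7500; (r_i+r_j)·cross = 3·52.7500 = 158.2500
Σcross = 424.0000 → A = |Σcross|/2 = 212.0000 mm²
Σ(r_i+r_j)·cross = 10703.7500 → first moment M = |Σ|/6 = 1783.9583
R_c = M/A = 1783.9583/212.0000 = 8.4149 mm
θ = 58° = 1.012291 rad
V = θ·R_c·A = 1.012291·8.4149·212.0000 = 1805.885 mm³

Volume = 1805.885 mm³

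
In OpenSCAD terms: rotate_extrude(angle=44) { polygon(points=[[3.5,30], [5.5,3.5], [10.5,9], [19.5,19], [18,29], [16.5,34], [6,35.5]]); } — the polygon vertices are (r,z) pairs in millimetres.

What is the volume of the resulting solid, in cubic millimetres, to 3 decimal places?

Volume = 2771.673 mm³

Profile (r,z), 7 vertices: (3.5,30) (5.5,3.5) (10.5,9) (19.5,19) (18,29) (16.5,34) (6,35.5)
edge 0: (3.5,30)→(5.5,3.5)  cross = 3.5·3.5 − 5.5·30 = -152.7500; (r_i+r_j)·cross = 9·-152.7500 = -1374.7500
edge 1: (5.5,3.5)→(10.5,9)  cross = 5.5·9 − 10.5·3.5 = 12.7500; (r_i+r_j)·cross = 16·12.7500 = 204.0000
edge 2: (10.5,9)→(19.5,19)  cross = 10.5·19 − 19.5·9 = 24.0000; (r_i+r_j)·cross = 30·24.0000 = 720.0000
edge 3: (19.5,19)→(18,29)  cross = 19.5·29 − 18·19 = 223.5000; (r_i+r_j)·cross = 37.5·223.5000 = 8381.2500
edge 4: (18,29)→(16.5,34)  cross = 18·34 − 16.5·29 = 133.5000; (r_i+r_j)·cross = 34.5·133.5000 = 4605.7500
edge 5: (16.5,34)→(6,35.5)  cross = 16.5·35.5 − 6·34 = 381.7500; (r_i+r_j)·cross = 22.5·381.7500 = 8589.3750
edge 6: (6,35.5)→(3.5,30)  cross = 6·30 − 3.5·35.5 = 55.7500; (r_i+r_j)·cross = 9.5·55.7500 = 529.6250
Σcross = 678.5000 → A = |Σcross|/2 = 339.2500 mm²
Σ(r_i+r_j)·cross = 21655.2500 → first moment M = |Σ|/6 = 3609.2083
R_c = M/A = 3609.2083/339.2500 = 10.6388 mm
θ = 44° = 0.767945 rad
V = θ·R_c·A = 0.767945·10.6388·339.2500 = 2771.673 mm³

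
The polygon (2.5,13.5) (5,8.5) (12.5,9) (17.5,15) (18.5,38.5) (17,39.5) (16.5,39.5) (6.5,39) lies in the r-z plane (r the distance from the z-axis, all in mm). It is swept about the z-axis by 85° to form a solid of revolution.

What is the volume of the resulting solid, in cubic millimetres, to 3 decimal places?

Volume = 6409.405 mm³

Profile (r,z), 8 vertices: (2.5,13.5) (5,8.5) (12.5,9) (17.5,15) (18.5,38.5) (17,39.5) (16.5,39.5) (6.5,39)
edge 0: (2.5,13.5)→(5,8.5)  cross = 2.5·8.5 − 5·13.5 = -46.2500; (r_i+r_j)·cross = 7.5·-46.2500 = -346.8750
edge 1: (5,8.5)→(12.5,9)  cross = 5·9 − 12.5·8.5 = -61.2500; (r_i+r_j)·cross = 17.5·-61.2500 = -1071.8750
edge 2: (12.5,9)→(17.5,15)  cross = 12.5·15 − 17.5·9 = 30.0000; (r_i+r_j)·cross = 30·30.0000 = 900.0000
edge 3: (17.5,15)→(18.5,38.5)  cross = 17.5·38.5 − 18.5·15 = 396.2500; (r_i+r_j)·cross = 36·396.2500 = 14265.0000
edge 4: (18.5,38.5)→(17,39.5)  cross = 18.5·39.5 − 17·38.5 = 76.2500; (r_i+r_j)·cross = 35.5·76.2500 = 2706.8750
edge 5: (17,39.5)→(16.5,39.5)  cross = 17·39.5 − 16.5·39.5 = 19.7500; (r_i+r_j)·cross = 33.5·19.7500 = 661.6250
edge 6: (16.5,39.5)→(6.5,39)  cross = 16.5·39 − 6.5·39.5 = 386.7500; (r_i+r_j)·cross = 23·386.7500 = 8895.2500
edge 7: (6.5,39)→(2.5,13.5)  cross = 6.5·13.5 − 2.5·39 = -9.7500; (r_i+r_j)·cross = 9·-9.7500 = -87.7500
Σcross = 791.7500 → A = |Σcross|/2 = 395.8750 mm²
Σ(r_i+r_j)·cross = 25922.2500 → first moment M = |Σ|/6 = 4320.3750
R_c = M/A = 4320.3750/395.8750 = 10.9135 mm
θ = 85° = 1.483530 rad
V = θ·R_c·A = 1.483530·10.9135·395.8750 = 6409.405 mm³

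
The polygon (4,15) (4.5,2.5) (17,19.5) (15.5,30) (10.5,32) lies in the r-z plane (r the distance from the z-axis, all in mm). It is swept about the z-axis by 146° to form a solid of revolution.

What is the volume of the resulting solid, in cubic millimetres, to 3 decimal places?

Volume = 5253.393 mm³

Profile (r,z), 5 vertices: (4,15) (4.5,2.5) (17,19.5) (15.5,30) (10.5,32)
edge 0: (4,15)→(4.5,2.5)  cross = 4·2.5 − 4.5·15 = -57.5000; (r_i+r_j)·cross = 8.5·-57.5000 = -488.7500
edge 1: (4.5,2.5)→(17,19.5)  cross = 4.5·19.5 − 17·2.5 = 45.2500; (r_i+r_j)·cross = 21.5·45.2500 = 972.8750
edge 2: (17,19.5)→(15.5,30)  cross = 17·30 − 15.5·19.5 = 207.7500; (r_i+r_j)·cross = 32.5·207.7500 = 6751.8750
edge 3: (15.5,30)→(10.5,32)  cross = 15.5·32 − 10.5·30 = 181.0000; (r_i+r_j)·cross = 26·181.0000 = 4706.0000
edge 4: (10.5,32)→(4,15)  cross = 10.5·15 − 4·32 = 29.5000; (r_i+r_j)·cross = 14.5·29.5000 = 427.7500
Σcross = 406.0000 → A = |Σcross|/2 = 203.0000 mm²
Σ(r_i+r_j)·cross = 12369.7500 → first moment M = |Σ|/6 = 2061.6250
R_c = M/A = 2061.6250/203.0000 = 10.1558 mm
θ = 146° = 2.548181 rad
V = θ·R_c·A = 2.548181·10.1558·203.0000 = 5253.393 mm³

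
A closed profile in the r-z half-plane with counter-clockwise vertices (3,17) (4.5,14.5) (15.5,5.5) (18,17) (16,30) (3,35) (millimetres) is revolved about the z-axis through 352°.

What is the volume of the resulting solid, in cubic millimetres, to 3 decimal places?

Profile (r,z), 6 vertices: (3,17) (4.5,14.5) (15.5,5.5) (18,17) (16,30) (3,35)
edge 0: (3,17)→(4.5,14.5)  cross = 3·14.5 − 4.5·17 = -33.0000; (r_i+r_j)·cross = 7.5·-33.0000 = -247.5000
edge 1: (4.5,14.5)→(15.5,5.5)  cross = 4.5·5.5 − 15.5·14.5 = -200.0000; (r_i+r_j)·cross = 20·-200.0000 = -4000.0000
edge 2: (15.5,5.5)→(18,17)  cross = 15.5·17 − 18·5.5 = 164.5000; (r_i+r_j)·cross = 33.5·164.5000 = 5510.7500
edge 3: (18,17)→(16,30)  cross = 18·30 − 16·17 = 268.0000; (r_i+r_j)·cross = 34·268.0000 = 9112.0000
edge 4: (16,30)→(3,35)  cross = 16·35 − 3·30 = 470.0000; (r_i+r_j)·cross = 19·470.0000 = 8930.0000
edge 5: (3,35)→(3,17)  cross = 3·17 − 3·35 = -54.0000; (r_i+r_j)·cross = 6·-54.0000 = -324.0000
Σcross = 615.5000 → A = |Σcross|/2 = 307.7500 mm²
Σ(r_i+r_j)·cross = 18981.2500 → first moment M = |Σ|/6 = 3163.5417
R_c = M/A = 3163.5417/307.7500 = 10.2796 mm
θ = 352° = 6.143559 rad
V = θ·R_c·A = 6.143559·10.2796·307.7500 = 19435.405 mm³

Volume = 19435.405 mm³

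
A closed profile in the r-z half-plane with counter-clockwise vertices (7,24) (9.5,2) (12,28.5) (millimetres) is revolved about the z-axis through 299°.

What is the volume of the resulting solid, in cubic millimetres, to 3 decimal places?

Volume = 3005.550 mm³

Profile (r,z), 3 vertices: (7,24) (9.5,2) (12,28.5)
edge 0: (7,24)→(9.5,2)  cross = 7·2 − 9.5·24 = -214.0000; (r_i+r_j)·cross = 16.5·-214.0000 = -3531.0000
edge 1: (9.5,2)→(12,28.5)  cross = 9.5·28.5 − 12·2 = 246.7500; (r_i+r_j)·cross = 21.5·246.7500 = 5305.1250
edge 2: (12,28.5)→(7,24)  cross = 12·24 − 7·28.5 = 88.5000; (r_i+r_j)·cross = 19·88.5000 = 1681.5000
Σcross = 121.2500 → A = |Σcross|/2 = 60.6250 mm²
Σ(r_i+r_j)·cross = 3455.6250 → first moment M = |Σ|/6 = 575.9375
R_c = M/A = 575.9375/60.6250 = 9.5000 mm
θ = 299° = 5.218534 rad
V = θ·R_c·A = 5.218534·9.5000·60.6250 = 3005.550 mm³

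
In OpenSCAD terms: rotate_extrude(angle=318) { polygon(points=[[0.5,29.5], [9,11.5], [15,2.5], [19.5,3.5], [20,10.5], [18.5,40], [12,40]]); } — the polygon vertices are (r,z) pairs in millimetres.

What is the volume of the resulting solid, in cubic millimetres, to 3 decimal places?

Profile (r,z), 7 vertices: (0.5,29.5) (9,11.5) (15,2.5) (19.5,3.5) (20,10.5) (18.5,40) (12,40)
edge 0: (0.5,29.5)→(9,11.5)  cross = 0.5·11.5 − 9·29.5 = -259.7500; (r_i+r_j)·cross = 9.5·-259.7500 = -2467.6250
edge 1: (9,11.5)→(15,2.5)  cross = 9·2.5 − 15·11.5 = -150.0000; (r_i+r_j)·cross = 24·-150.0000 = -3600.0000
edge 2: (15,2.5)→(19.5,3.5)  cross = 15·3.5 − 19.5·2.5 = 3.7500; (r_i+r_j)·cross = 34.5·3.7500 = 129.3750
edge 3: (19.5,3.5)→(20,10.5)  cross = 19.5·10.5 − 20·3.5 = 134.7500; (r_i+r_j)·cross = 39.5·134.7500 = 5322.6250
edge 4: (20,10.5)→(18.5,40)  cross = 20·40 − 18.5·10.5 = 605.7500; (r_i+r_j)·cross = 38.5·605.7500 = 23321.3750
edge 5: (18.5,40)→(12,40)  cross = 18.5·40 − 12·40 = 260.0000; (r_i+r_j)·cross = 30.5·260.0000 = 7930.0000
edge 6: (12,40)→(0.5,29.5)  cross = 12·29.5 − 0.5·40 = 334.0000; (r_i+r_j)·cross = 12.5·334.0000 = 4175.0000
Σcross = 928.5000 → A = |Σcross|/2 = 464.2500 mm²
Σ(r_i+r_j)·cross = 34810.7500 → first moment M = |Σ|/6 = 5801.7917
R_c = M/A = 5801.7917/464.2500 = 12.4971 mm
θ = 318° = 5.550147 rad
V = θ·R_c·A = 5.550147·12.4971·464.2500 = 32200.797 mm³

Volume = 32200.797 mm³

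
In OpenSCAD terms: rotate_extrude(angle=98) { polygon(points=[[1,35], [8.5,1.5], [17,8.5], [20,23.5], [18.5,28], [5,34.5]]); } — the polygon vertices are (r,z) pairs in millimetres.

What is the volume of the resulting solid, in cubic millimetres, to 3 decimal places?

Profile (r,z), 6 vertices: (1,35) (8.5,1.5) (17,8.5) (20,23.5) (18.5,28) (5,34.5)
edge 0: (1,35)→(8.5,1.5)  cross = 1·1.5 − 8.5·35 = -296.0000; (r_i+r_j)·cross = 9.5·-296.0000 = -2812.0000
edge 1: (8.5,1.5)→(17,8.5)  cross = 8.5·8.5 − 17·1.5 = 46.7500; (r_i+r_j)·cross = 25.5·46.7500 = 1192.1250
edge 2: (17,8.5)→(20,23.5)  cross = 17·23.5 − 20·8.5 = 229.5000; (r_i+r_j)·cross = 37·229.5000 = 8491.5000
edge 3: (20,23.5)→(18.5,28)  cross = 20·28 − 18.5·23.5 = 125.2500; (r_i+r_j)·cross = 38.5·125.2500 = 4822.1250
edge 4: (18.5,28)→(5,34.5)  cross = 18.5·34.5 − 5·28 = 498.2500; (r_i+r_j)·cross = 23.5·498.2500 = 11708.8750
edge 5: (5,34.5)→(1,35)  cross = 5·35 − 1·34.5 = 140.5000; (r_i+r_j)·cross = 6·140.5000 = 843.0000
Σcross = 744.2500 → A = |Σcross|/2 = 372.1250 mm²
Σ(r_i+r_j)·cross = 24245.6250 → first moment M = |Σ|/6 = 4040.9375
R_c = M/A = 4040.9375/372.1250 = 10.8591 mm
θ = 98° = 1.710423 rad
V = θ·R_c·A = 1.710423·10.8591·372.1250 = 6911.711 mm³

Volume = 6911.711 mm³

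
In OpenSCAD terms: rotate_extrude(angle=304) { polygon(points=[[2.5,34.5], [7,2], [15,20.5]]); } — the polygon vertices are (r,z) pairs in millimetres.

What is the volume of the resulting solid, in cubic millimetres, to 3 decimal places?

Profile (r,z), 3 vertices: (2.5,34.5) (7,2) (15,20.5)
edge 0: (2.5,34.5)→(7,2)  cross = 2.5·2 − 7·34.5 = -236.5000; (r_i+r_j)·cross = 9.5·-236.5000 = -2246.7500
edge 1: (7,2)→(15,20.5)  cross = 7·20.5 − 15·2 = 113.5000; (r_i+r_j)·cross = 22·113.5000 = 2497.0000
edge 2: (15,20.5)→(2.5,34.5)  cross = 15·34.5 − 2.5·20.5 = 466.2500; (r_i+r_j)·cross = 17.5·466.2500 = 8159.3750
Σcross = 343.2500 → A = |Σcross|/2 = 171.6250 mm²
Σ(r_i+r_j)·cross = 8409.6250 → first moment M = |Σ|/6 = 1401.6042
R_c = M/A = 1401.6042/171.6250 = 8.1667 mm
θ = 304° = 5.305801 rad
V = θ·R_c·A = 5.305801·8.1667·171.6250 = 7436.633 mm³

Volume = 7436.633 mm³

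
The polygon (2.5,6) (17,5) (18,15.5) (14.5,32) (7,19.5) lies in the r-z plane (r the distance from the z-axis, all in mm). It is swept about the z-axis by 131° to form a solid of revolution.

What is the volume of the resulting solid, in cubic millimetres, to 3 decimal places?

Volume = 6455.931 mm³

Profile (r,z), 5 vertices: (2.5,6) (17,5) (18,15.5) (14.5,32) (7,19.5)
edge 0: (2.5,6)→(17,5)  cross = 2.5·5 − 17·6 = -89.5000; (r_i+r_j)·cross = 19.5·-89.5000 = -1745.2500
edge 1: (17,5)→(18,15.5)  cross = 17·15.5 − 18·5 = 173.5000; (r_i+r_j)·cross = 35·173.5000 = 6072.5000
edge 2: (18,15.5)→(14.5,32)  cross = 18·32 − 14.5·15.5 = 351.2500; (r_i+r_j)·cross = 32.5·351.2500 = 11415.6250
edge 3: (14.5,32)→(7,19.5)  cross = 14.5·19.5 − 7·32 = 58.7500; (r_i+r_j)·cross = 21.5·58.7500 = 1263.1250
edge 4: (7,19.5)→(2.5,6)  cross = 7·6 − 2.5·19.5 = -6.7500; (r_i+r_j)·cross = 9.5·-6.7500 = -64.1250
Σcross = 487.2500 → A = |Σcross|/2 = 243.6250 mm²
Σ(r_i+r_j)·cross = 16941.8750 → first moment M = |Σ|/6 = 2823.6458
R_c = M/A = 2823.6458/243.6250 = 11.5901 mm
θ = 131° = 2.286381 rad
V = θ·R_c·A = 2.286381·11.5901·243.6250 = 6455.931 mm³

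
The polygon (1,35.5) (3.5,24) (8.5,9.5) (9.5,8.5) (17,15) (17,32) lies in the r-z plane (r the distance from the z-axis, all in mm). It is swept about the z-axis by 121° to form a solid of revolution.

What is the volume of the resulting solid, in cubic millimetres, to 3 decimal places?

Profile (r,z), 6 vertices: (1,35.5) (3.5,24) (8.5,9.5) (9.5,8.5) (17,15) (17,32)
edge 0: (1,35.5)→(3.5,24)  cross = 1·24 − 3.5·35.5 = -100.2500; (r_i+r_j)·cross = 4.5·-100.2500 = -451.1250
edge 1: (3.5,24)→(8.5,9.5)  cross = 3.5·9.5 − 8.5·24 = -170.7500; (r_i+r_j)·cross = 12·-170.7500 = -2049.0000
edge 2: (8.5,9.5)→(9.5,8.5)  cross = 8.5·8.5 − 9.5·9.5 = -18.0000; (r_i+r_j)·cross = 18·-18.0000 = -324.0000
edge 3: (9.5,8.5)→(17,15)  cross = 9.5·15 − 17·8.5 = -2.0000; (r_i+r_j)·cross = 26.5·-2.0000 = -53.0000
edge 4: (17,15)→(17,32)  cross = 17·32 − 17·15 = 289.0000; (r_i+r_j)·cross = 34·289.0000 = 9826.0000
edge 5: (17,32)→(1,35.5)  cross = 17·35.5 − 1·32 = 571.5000; (r_i+r_j)·cross = 18·571.5000 = 10287.0000
Σcross = 569.5000 → A = |Σcross|/2 = 284.7500 mm²
Σ(r_i+r_j)·cross = 17235.8750 → first moment M = |Σ|/6 = 2872.6458
R_c = M/A = 2872.6458/284.7500 = 10.0883 mm
θ = 121° = 2.111848 rad
V = θ·R_c·A = 2.111848·10.0883·284.7500 = 6066.592 mm³

Volume = 6066.592 mm³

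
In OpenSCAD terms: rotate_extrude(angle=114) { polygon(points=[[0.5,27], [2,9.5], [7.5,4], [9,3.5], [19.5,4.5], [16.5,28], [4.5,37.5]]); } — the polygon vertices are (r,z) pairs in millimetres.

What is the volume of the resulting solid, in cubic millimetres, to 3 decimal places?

Profile (r,z), 7 vertices: (0.5,27) (2,9.5) (7.5,4) (9,3.5) (19.5,4.5) (16.5,28) (4.5,37.5)
edge 0: (0.5,27)→(2,9.5)  cross = 0.5·9.5 − 2·27 = -49.2500; (r_i+r_j)·cross = 2.5·-49.2500 = -123.1250
edge 1: (2,9.5)→(7.5,4)  cross = 2·4 − 7.5·9.5 = -63.2500; (r_i+r_j)·cross = 9.5·-63.2500 = -600.8750
edge 2: (7.5,4)→(9,3.5)  cross = 7.5·3.5 − 9·4 = -9.7500; (r_i+r_j)·cross = 16.5·-9.7500 = -160.8750
edge 3: (9,3.5)→(19.5,4.5)  cross = 9·4.5 − 19.5·3.5 = -27.7500; (r_i+r_j)·cross = 28.5·-27.7500 = -790.8750
edge 4: (19.5,4.5)→(16.5,28)  cross = 19.5·28 − 16.5·4.5 = 471.7500; (r_i+r_j)·cross = 36·471.7500 = 16983.0000
edge 5: (16.5,28)→(4.5,37.5)  cross = 16.5·37.5 − 4.5·28 = 492.7500; (r_i+r_j)·cross = 21·492.7500 = 10347.7500
edge 6: (4.5,37.5)→(0.5,27)  cross = 4.5·27 − 0.5·37.5 = 102.7500; (r_i+r_j)·cross = 5·102.7500 = 513.7500
Σcross = 917.2500 → A = |Σcross|/2 = 458.6250 mm²
Σ(r_i+r_j)·cross = 26168.7500 → first moment M = |Σ|/6 = 4361.4583
R_c = M/A = 4361.4583/458.6250 = 9.5099 mm
θ = 114° = 1.989675 rad
V = θ·R_c·A = 1.989675·9.5099·458.6250 = 8677.886 mm³

Volume = 8677.886 mm³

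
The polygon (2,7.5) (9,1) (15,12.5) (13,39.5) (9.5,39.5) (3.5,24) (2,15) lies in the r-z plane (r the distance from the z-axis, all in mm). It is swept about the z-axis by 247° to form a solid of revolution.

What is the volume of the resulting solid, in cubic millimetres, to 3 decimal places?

Volume = 12862.208 mm³

Profile (r,z), 7 vertices: (2,7.5) (9,1) (15,12.5) (13,39.5) (9.5,39.5) (3.5,24) (2,15)
edge 0: (2,7.5)→(9,1)  cross = 2·1 − 9·7.5 = -65.5000; (r_i+r_j)·cross = 11·-65.5000 = -720.5000
edge 1: (9,1)→(15,12.5)  cross = 9·12.5 − 15·1 = 97.5000; (r_i+r_j)·cross = 24·97.5000 = 2340.0000
edge 2: (15,12.5)→(13,39.5)  cross = 15·39.5 − 13·12.5 = 430.0000; (r_i+r_j)·cross = 28·430.0000 = 12040.0000
edge 3: (13,39.5)→(9.5,39.5)  cross = 13·39.5 − 9.5·39.5 = 138.2500; (r_i+r_j)·cross = 22.5·138.2500 = 3110.6250
edge 4: (9.5,39.5)→(3.5,24)  cross = 9.5·24 − 3.5·39.5 = 89.7500; (r_i+r_j)·cross = 13·89.7500 = 1166.7500
edge 5: (3.5,24)→(2,15)  cross = 3.5·15 − 2·24 = 4.5000; (r_i+r_j)·cross = 5.5·4.5000 = 24.7500
edge 6: (2,15)→(2,7.5)  cross = 2·7.5 − 2·15 = -15.0000; (r_i+r_j)·cross = 4·-15.0000 = -60.0000
Σcross = 679.5000 → A = |Σcross|/2 = 339.7500 mm²
Σ(r_i+r_j)·cross = 17901.6250 → first moment M = |Σ|/6 = 2983.6042
R_c = M/A = 2983.6042/339.7500 = 8.7818 mm
θ = 247° = 4.310963 rad
V = θ·R_c·A = 4.310963·8.7818·339.7500 = 12862.208 mm³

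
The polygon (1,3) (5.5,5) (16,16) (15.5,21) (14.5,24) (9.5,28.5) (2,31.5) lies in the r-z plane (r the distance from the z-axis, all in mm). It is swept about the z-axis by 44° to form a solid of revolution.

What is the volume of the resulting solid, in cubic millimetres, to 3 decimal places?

Profile (r,z), 7 vertices: (1,3) (5.5,5) (16,16) (15.5,21) (14.5,24) (9.5,28.5) (2,31.5)
edge 0: (1,3)→(5.5,5)  cross = 1·5 − 5.5·3 = -11.5000; (r_i+r_j)·cross = 6.5·-11.5000 = -74.7500
edge 1: (5.5,5)→(16,16)  cross = 5.5·16 − 16·5 = 8.0000; (r_i+r_j)·cross = 21.5·8.0000 = 172.0000
edge 2: (16,16)→(15.5,21)  cross = 16·21 − 15.5·16 = 88.0000; (r_i+r_j)·cross = 31.5·88.0000 = 2772.0000
edge 3: (15.5,21)→(14.5,24)  cross = 15.5·24 − 14.5·21 = 67.5000; (r_i+r_j)·cross = 30·67.5000 = 2025.0000
edge 4: (14.5,24)→(9.5,28.5)  cross = 14.5·28.5 − 9.5·24 = 185.2500; (r_i+r_j)·cross = 24·185.2500 = 4446.0000
edge 5: (9.5,28.5)→(2,31.5)  cross = 9.5·31.5 − 2·28.5 = 242.2500; (r_i+r_j)·cross = 11.5·242.2500 = 2785.8750
edge 6: (2,31.5)→(1,3)  cross = 2·3 − 1·31.5 = -25.5000; (r_i+r_j)·cross = 3·-25.5000 = -76.5000
Σcross = 554.0000 → A = |Σcross|/2 = 277.0000 mm²
Σ(r_i+r_j)·cross = 12049.6250 → first moment M = |Σ|/6 = 2008.2708
R_c = M/A = 2008.2708/277.0000 = 7.2501 mm
θ = 44° = 0.767945 rad
V = θ·R_c·A = 0.767945·7.2501·277.0000 = 1542.241 mm³

Volume = 1542.241 mm³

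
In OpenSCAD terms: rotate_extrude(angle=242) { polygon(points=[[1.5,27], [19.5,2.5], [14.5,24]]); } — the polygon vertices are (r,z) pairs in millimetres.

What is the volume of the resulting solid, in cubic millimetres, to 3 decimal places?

Volume = 6609.909 mm³

Profile (r,z), 3 vertices: (1.5,27) (19.5,2.5) (14.5,24)
edge 0: (1.5,27)→(19.5,2.5)  cross = 1.5·2.5 − 19.5·27 = -522.7500; (r_i+r_j)·cross = 21·-522.7500 = -10977.7500
edge 1: (19.5,2.5)→(14.5,24)  cross = 19.5·24 − 14.5·2.5 = 431.7500; (r_i+r_j)·cross = 34·431.7500 = 14679.5000
edge 2: (14.5,24)→(1.5,27)  cross = 14.5·27 − 1.5·24 = 355.5000; (r_i+r_j)·cross = 16·355.5000 = 5688.0000
Σcross = 264.5000 → A = |Σcross|/2 = 132.2500 mm²
Σ(r_i+r_j)·cross = 9389.7500 → first moment M = |Σ|/6 = 1564.9583
R_c = M/A = 1564.9583/132.2500 = 11.8333 mm
θ = 242° = 4.223697 rad
V = θ·R_c·A = 4.223697·11.8333·132.2500 = 6609.909 mm³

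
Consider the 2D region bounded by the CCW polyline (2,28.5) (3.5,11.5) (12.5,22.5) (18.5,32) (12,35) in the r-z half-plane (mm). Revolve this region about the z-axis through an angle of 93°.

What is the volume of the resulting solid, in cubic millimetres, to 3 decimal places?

Profile (r,z), 5 vertices: (2,28.5) (3.5,11.5) (12.5,22.5) (18.5,32) (12,35)
edge 0: (2,28.5)→(3.5,11.5)  cross = 2·11.5 − 3.5·28.5 = -76.7500; (r_i+r_j)·cross = 5.5·-76.7500 = -422.1250
edge 1: (3.5,11.5)→(12.5,22.5)  cross = 3.5·22.5 − 12.5·11.5 = -65.0000; (r_i+r_j)·cross = 16·-65.0000 = -1040.0000
edge 2: (12.5,22.5)→(18.5,32)  cross = 12.5·32 − 18.5·22.5 = -16.2500; (r_i+r_j)·cross = 31·-16.2500 = -503.7500
edge 3: (18.5,32)→(12,35)  cross = 18.5·35 − 12·32 = 263.5000; (r_i+r_j)·cross = 30.5·263.5000 = 8036.7500
edge 4: (12,35)→(2,28.5)  cross = 12·28.5 − 2·35 = 272.0000; (r_i+r_j)·cross = 14·272.0000 = 3808.0000
Σcross = 377.5000 → A = |Σcross|/2 = 188.7500 mm²
Σ(r_i+r_j)·cross = 9878.8750 → first moment M = |Σ|/6 = 1646.4792
R_c = M/A = 1646.4792/188.7500 = 8.7231 mm
θ = 93° = 1.623156 rad
V = θ·R_c·A = 1.623156·8.7231·188.7500 = 2672.493 mm³

Volume = 2672.493 mm³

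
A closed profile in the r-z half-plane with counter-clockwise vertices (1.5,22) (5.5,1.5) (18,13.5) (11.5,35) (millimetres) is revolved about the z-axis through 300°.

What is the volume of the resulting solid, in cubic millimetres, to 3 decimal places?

Profile (r,z), 4 vertices: (1.5,22) (5.5,1.5) (18,13.5) (11.5,35)
edge 0: (1.5,22)→(5.5,1.5)  cross = 1.5·1.5 − 5.5·22 = -118.7500; (r_i+r_j)·cross = 7·-118.7500 = -831.2500
edge 1: (5.5,1.5)→(18,13.5)  cross = 5.5·13.5 − 18·1.5 = 47.2500; (r_i+r_j)·cross = 23.5·47.2500 = 1110.3750
edge 2: (18,13.5)→(11.5,35)  cross = 18·35 − 11.5·13.5 = 474.7500; (r_i+r_j)·cross = 29.5·474.7500 = 14005.1250
edge 3: (11.5,35)→(1.5,22)  cross = 11.5·22 − 1.5·35 = 200.5000; (r_i+r_j)·cross = 13·200.5000 = 2606.5000
Σcross = 603.7500 → A = |Σcross|/2 = 301.8750 mm²
Σ(r_i+r_j)·cross = 16890.7500 → first moment M = |Σ|/6 = 2815.1250
R_c = M/A = 2815.1250/301.8750 = 9.3255 mm
θ = 300° = 5.235988 rad
V = θ·R_c·A = 5.235988·9.3255·301.8750 = 14739.960 mm³

Volume = 14739.960 mm³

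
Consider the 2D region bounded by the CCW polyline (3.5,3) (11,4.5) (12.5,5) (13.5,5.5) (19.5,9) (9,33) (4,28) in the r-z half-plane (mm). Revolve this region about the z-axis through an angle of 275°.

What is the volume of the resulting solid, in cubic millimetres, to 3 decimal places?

Volume = 13734.614 mm³

Profile (r,z), 7 vertices: (3.5,3) (11,4.5) (12.5,5) (13.5,5.5) (19.5,9) (9,33) (4,28)
edge 0: (3.5,3)→(11,4.5)  cross = 3.5·4.5 − 11·3 = -17.2500; (r_i+r_j)·cross = 14.5·-17.2500 = -250.1250
edge 1: (11,4.5)→(12.5,5)  cross = 11·5 − 12.5·4.5 = -1.2500; (r_i+r_j)·cross = 23.5·-1.2500 = -29.3750
edge 2: (12.5,5)→(13.5,5.5)  cross = 12.5·5.5 − 13.5·5 = 1.2500; (r_i+r_j)·cross = 26·1.2500 = 32.5000
edge 3: (13.5,5.5)→(19.5,9)  cross = 13.5·9 − 19.5·5.5 = 14.2500; (r_i+r_j)·cross = 33·14.2500 = 470.2500
edge 4: (19.5,9)→(9,33)  cross = 19.5·33 − 9·9 = 562.5000; (r_i+r_j)·cross = 28.5·562.5000 = 16031.2500
edge 5: (9,33)→(4,28)  cross = 9·28 − 4·33 = 120.0000; (r_i+r_j)·cross = 13·120.0000 = 1560.0000
edge 6: (4,28)→(3.5,3)  cross = 4·3 − 3.5·28 = -86.0000; (r_i+r_j)·cross = 7.5·-86.0000 = -645.0000
Σcross = 593.5000 → A = |Σcross|/2 = 296.7500 mm²
Σ(r_i+r_j)·cross = 17169.5000 → first moment M = |Σ|/6 = 2861.5833
R_c = M/A = 2861.5833/296.7500 = 9.6431 mm
θ = 275° = 4.799655 rad
V = θ·R_c·A = 4.799655·9.6431·296.7500 = 13734.614 mm³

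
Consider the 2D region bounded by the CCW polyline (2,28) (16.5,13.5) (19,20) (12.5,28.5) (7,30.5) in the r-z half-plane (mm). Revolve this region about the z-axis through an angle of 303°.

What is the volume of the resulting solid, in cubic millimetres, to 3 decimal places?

Volume = 7494.580 mm³

Profile (r,z), 5 vertices: (2,28) (16.5,13.5) (19,20) (12.5,28.5) (7,30.5)
edge 0: (2,28)→(16.5,13.5)  cross = 2·13.5 − 16.5·28 = -435.0000; (r_i+r_j)·cross = 18.5·-435.0000 = -8047.5000
edge 1: (16.5,13.5)→(19,20)  cross = 16.5·20 − 19·13.5 = 73.5000; (r_i+r_j)·cross = 35.5·73.5000 = 2609.2500
edge 2: (19,20)→(12.5,28.5)  cross = 19·28.5 − 12.5·20 = 291.5000; (r_i+r_j)·cross = 31.5·291.5000 = 9182.2500
edge 3: (12.5,28.5)→(7,30.5)  cross = 12.5·30.5 − 7·28.5 = 181.7500; (r_i+r_j)·cross = 19.5·181.7500 = 3544.1250
edge 4: (7,30.5)→(2,28)  cross = 7·28 − 2·30.5 = 135.0000; (r_i+r_j)·cross = 9·135.0000 = 1215.0000
Σcross = 246.7500 → A = |Σcross|/2 = 123.3750 mm²
Σ(r_i+r_j)·cross = 8503.1250 → first moment M = |Σ|/6 = 1417.1875
R_c = M/A = 1417.1875/123.3750 = 11.4868 mm
θ = 303° = 5.288348 rad
V = θ·R_c·A = 5.288348·11.4868·123.3750 = 7494.580 mm³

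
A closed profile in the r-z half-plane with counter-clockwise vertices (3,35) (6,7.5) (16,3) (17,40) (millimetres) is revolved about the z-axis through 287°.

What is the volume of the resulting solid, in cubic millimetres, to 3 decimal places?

Volume = 20875.821 mm³

Profile (r,z), 4 vertices: (3,35) (6,7.5) (16,3) (17,40)
edge 0: (3,35)→(6,7.5)  cross = 3·7.5 − 6·35 = -187.5000; (r_i+r_j)·cross = 9·-187.5000 = -1687.5000
edge 1: (6,7.5)→(16,3)  cross = 6·3 − 16·7.5 = -102.0000; (r_i+r_j)·cross = 22·-102.0000 = -2244.0000
edge 2: (16,3)→(17,40)  cross = 16·40 − 17·3 = 589.0000; (r_i+r_j)·cross = 33·589.0000 = 19437.0000
edge 3: (17,40)→(3,35)  cross = 17·35 − 3·40 = 475.0000; (r_i+r_j)·cross = 20·475.0000 = 9500.0000
Σcross = 774.5000 → A = |Σcross|/2 = 387.2500 mm²
Σ(r_i+r_j)·cross = 25005.5000 → first moment M = |Σ|/6 = 4167.5833
R_c = M/A = 4167.5833/387.2500 = 10.7620 mm
θ = 287° = 5.009095 rad
V = θ·R_c·A = 5.009095·10.7620·387.2500 = 20875.821 mm³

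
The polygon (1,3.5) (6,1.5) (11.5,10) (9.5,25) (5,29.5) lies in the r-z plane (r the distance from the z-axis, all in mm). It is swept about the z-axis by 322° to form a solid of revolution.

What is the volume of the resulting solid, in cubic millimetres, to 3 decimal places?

Volume = 6400.432 mm³

Profile (r,z), 5 vertices: (1,3.5) (6,1.5) (11.5,10) (9.5,25) (5,29.5)
edge 0: (1,3.5)→(6,1.5)  cross = 1·1.5 − 6·3.5 = -19.5000; (r_i+r_j)·cross = 7·-19.5000 = -136.5000
edge 1: (6,1.5)→(11.5,10)  cross = 6·10 − 11.5·1.5 = 42.7500; (r_i+r_j)·cross = 17.5·42.7500 = 748.1250
edge 2: (11.5,10)→(9.5,25)  cross = 11.5·25 − 9.5·10 = 192.5000; (r_i+r_j)·cross = 21·192.5000 = 4042.5000
edge 3: (9.5,25)→(5,29.5)  cross = 9.5·29.5 − 5·25 = 155.2500; (r_i+r_j)·cross = 14.5·155.2500 = 2251.1250
edge 4: (5,29.5)→(1,3.5)  cross = 5·3.5 − 1·29.5 = -12.0000; (r_i+r_j)·cross = 6·-12.0000 = -72.0000
Σcross = 359.0000 → A = |Σcross|/2 = 179.5000 mm²
Σ(r_i+r_j)·cross = 6833.2500 → first moment M = |Σ|/6 = 1138.8750
R_c = M/A = 1138.8750/179.5000 = 6.3447 mm
θ = 322° = 5.619960 rad
V = θ·R_c·A = 5.619960·6.3447·179.5000 = 6400.432 mm³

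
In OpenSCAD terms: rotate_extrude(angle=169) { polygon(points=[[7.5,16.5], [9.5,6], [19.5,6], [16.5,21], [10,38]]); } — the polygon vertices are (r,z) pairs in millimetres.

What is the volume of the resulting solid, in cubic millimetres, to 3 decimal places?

Volume = 8105.887 mm³

Profile (r,z), 5 vertices: (7.5,16.5) (9.5,6) (19.5,6) (16.5,21) (10,38)
edge 0: (7.5,16.5)→(9.5,6)  cross = 7.5·6 − 9.5·16.5 = -111.7500; (r_i+r_j)·cross = 17·-111.7500 = -1899.7500
edge 1: (9.5,6)→(19.5,6)  cross = 9.5·6 − 19.5·6 = -60.0000; (r_i+r_j)·cross = 29·-60.0000 = -1740.0000
edge 2: (19.5,6)→(16.5,21)  cross = 19.5·21 − 16.5·6 = 310.5000; (r_i+r_j)·cross = 36·310.5000 = 11178.0000
edge 3: (16.5,21)→(10,38)  cross = 16.5·38 − 10·21 = 417.0000; (r_i+r_j)·cross = 26.5·417.0000 = 11050.5000
edge 4: (10,38)→(7.5,16.5)  cross = 10·16.5 − 7.5·38 = -120.0000; (r_i+r_j)·cross = 17.5·-120.0000 = -2100.0000
Σcross = 435.7500 → A = |Σcross|/2 = 217.8750 mm²
Σ(r_i+r_j)·cross = 16488.7500 → first moment M = |Σ|/6 = 2748.1250
R_c = M/A = 2748.1250/217.8750 = 12.6133 mm
θ = 169° = 2.949606 rad
V = θ·R_c·A = 2.949606·12.6133·217.8750 = 8105.887 mm³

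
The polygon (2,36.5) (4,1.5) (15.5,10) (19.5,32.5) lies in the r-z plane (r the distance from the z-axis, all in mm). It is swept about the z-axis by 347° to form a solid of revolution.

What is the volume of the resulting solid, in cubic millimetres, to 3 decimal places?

Profile (r,z), 4 vertices: (2,36.5) (4,1.5) (15.5,10) (19.5,32.5)
edge 0: (2,36.5)→(4,1.5)  cross = 2·1.5 − 4·36.5 = -143.0000; (r_i+r_j)·cross = 6·-143.0000 = -858.0000
edge 1: (4,1.5)→(15.5,10)  cross = 4·10 − 15.5·1.5 = 16.7500; (r_i+r_j)·cross = 19.5·16.7500 = 326.6250
edge 2: (15.5,10)→(19.5,32.5)  cross = 15.5·32.5 − 19.5·10 = 308.7500; (r_i+r_j)·cross = 35·308.7500 = 10806.2500
edge 3: (19.5,32.5)→(2,36.5)  cross = 19.5·36.5 − 2·32.5 = 646.7500; (r_i+r_j)·cross = 21.5·646.7500 = 13905.1250
Σcross = 829.2500 → A = |Σcross|/2 = 414.6250 mm²
Σ(r_i+r_j)·cross = 24180.0000 → first moment M = |Σ|/6 = 4030.0000
R_c = M/A = 4030.0000/414.6250 = 9.7196 mm
θ = 347° = 6.056293 rad
V = θ·R_c·A = 6.056293·9.7196·414.6250 = 24406.859 mm³

Volume = 24406.859 mm³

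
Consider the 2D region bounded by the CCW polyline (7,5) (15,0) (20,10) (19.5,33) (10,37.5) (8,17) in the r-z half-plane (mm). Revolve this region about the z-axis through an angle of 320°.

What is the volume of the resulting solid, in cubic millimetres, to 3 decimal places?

Profile (r,z), 6 vertices: (7,5) (15,0) (20,10) (19.5,33) (10,37.5) (8,17)
edge 0: (7,5)→(15,0)  cross = 7·0 − 15·5 = -75.0000; (r_i+r_j)·cross = 22·-75.0000 = -1650.0000
edge 1: (15,0)→(20,10)  cross = 15·10 − 20·0 = 150.0000; (r_i+r_j)·cross = 35·150.0000 = 5250.0000
edge 2: (20,10)→(19.5,33)  cross = 20·33 − 19.5·10 = 465.0000; (r_i+r_j)·cross = 39.5·465.0000 = 18367.5000
edge 3: (19.5,33)→(10,37.5)  cross = 19.5·37.5 − 10·33 = 401.2500; (r_i+r_j)·cross = 29.5·401.2500 = 11836.8750
edge 4: (10,37.5)→(8,17)  cross = 10·17 − 8·37.5 = -130.0000; (r_i+r_j)·cross = 18·-130.0000 = -2340.0000
edge 5: (8,17)→(7,5)  cross = 8·5 − 7·17 = -79.0000; (r_i+r_j)·cross = 15·-79.0000 = -1185.0000
Σcross = 732.2500 → A = |Σcross|/2 = 366.1250 mm²
Σ(r_i+r_j)·cross = 30279.3750 → first moment M = |Σ|/6 = 5046.5625
R_c = M/A = 5046.5625/366.1250 = 13.7837 mm
θ = 320° = 5.585054 rad
V = θ·R_c·A = 5.585054·13.7837·366.1250 = 28185.322 mm³

Volume = 28185.322 mm³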